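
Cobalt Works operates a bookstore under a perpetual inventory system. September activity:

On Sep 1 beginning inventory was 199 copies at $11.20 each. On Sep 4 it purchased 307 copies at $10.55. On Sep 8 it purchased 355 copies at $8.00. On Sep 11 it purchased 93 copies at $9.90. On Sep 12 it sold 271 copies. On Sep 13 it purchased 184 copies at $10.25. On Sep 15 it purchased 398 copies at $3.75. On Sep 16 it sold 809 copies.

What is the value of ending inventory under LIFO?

Sep 12, 271 sold [LIFO — newest first]: 93 @ $9.90 + 178 @ $8.00 = $2,344.70
Sep 16, 809 sold [LIFO — newest first]: 398 @ $3.75 + 184 @ $10.25 + 177 @ $8.00 + 50 @ $10.55 = $5,322.00
Total COGS = $2,344.70 + $5,322.00 = $7,666.70
Ending inventory: 199 @ $11.20 + 257 @ $10.55 = $4,940.15

Ending inventory = $4,940.15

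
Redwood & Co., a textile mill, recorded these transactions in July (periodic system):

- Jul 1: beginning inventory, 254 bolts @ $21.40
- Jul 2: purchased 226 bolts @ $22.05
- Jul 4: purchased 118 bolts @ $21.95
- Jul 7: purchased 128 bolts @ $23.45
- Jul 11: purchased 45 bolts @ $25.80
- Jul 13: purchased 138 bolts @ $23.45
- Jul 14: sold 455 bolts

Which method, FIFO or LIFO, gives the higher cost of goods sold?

LIFO

FIFO COGS: 254 @ $21.40 + 201 @ $22.05 = $9,867.65
LIFO COGS: 138 @ $23.45 + 45 @ $25.80 + 128 @ $23.45 + 118 @ $21.95 + 26 @ $22.05 = $10,562.10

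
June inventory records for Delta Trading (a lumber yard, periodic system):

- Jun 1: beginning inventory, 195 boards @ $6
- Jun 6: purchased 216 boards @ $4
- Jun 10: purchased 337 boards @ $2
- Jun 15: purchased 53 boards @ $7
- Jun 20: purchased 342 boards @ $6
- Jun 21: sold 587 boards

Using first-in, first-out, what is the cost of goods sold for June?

COGS = $2,386

Jun 21, 587 sold [FIFO — oldest first]: 195 @ $6 + 216 @ $4 + 176 @ $2 = $2,386
Ending inventory: 161 @ $2 + 53 @ $7 + 342 @ $6 = $2,745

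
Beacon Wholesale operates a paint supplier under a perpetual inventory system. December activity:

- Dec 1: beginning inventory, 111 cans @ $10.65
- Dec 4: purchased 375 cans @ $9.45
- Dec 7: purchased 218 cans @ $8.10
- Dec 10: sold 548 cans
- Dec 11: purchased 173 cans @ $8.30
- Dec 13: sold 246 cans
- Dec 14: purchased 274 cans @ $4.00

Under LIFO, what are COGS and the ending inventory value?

COGS = $7,043.65; ending inventory = $1,979.95

Dec 10, 548 sold [LIFO — newest first]: 218 @ $8.10 + 330 @ $9.45 = $4,884.30
Dec 13, 246 sold [LIFO — newest first]: 173 @ $8.30 + 45 @ $9.45 + 28 @ $10.65 = $2,159.35
Total COGS = $4,884.30 + $2,159.35 = $7,043.65
Ending inventory: 83 @ $10.65 + 274 @ $4.00 = $1,979.95
Check: goods available $9,023.60 = COGS $7,043.65 + ending $1,979.95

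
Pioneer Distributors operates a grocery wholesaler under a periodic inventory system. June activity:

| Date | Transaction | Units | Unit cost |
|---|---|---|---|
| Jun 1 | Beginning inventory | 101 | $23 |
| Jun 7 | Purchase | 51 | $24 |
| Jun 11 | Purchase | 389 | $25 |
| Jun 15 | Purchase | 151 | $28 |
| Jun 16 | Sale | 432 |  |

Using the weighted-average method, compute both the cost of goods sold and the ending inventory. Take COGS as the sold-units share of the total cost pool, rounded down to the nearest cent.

COGS = $10,924.85; ending inventory = $6,575.15

Jun 16, sell 432: 432/692 × $17,500.00 → $10,924.85
Ending inventory (cost pool remaining) = $6,575.15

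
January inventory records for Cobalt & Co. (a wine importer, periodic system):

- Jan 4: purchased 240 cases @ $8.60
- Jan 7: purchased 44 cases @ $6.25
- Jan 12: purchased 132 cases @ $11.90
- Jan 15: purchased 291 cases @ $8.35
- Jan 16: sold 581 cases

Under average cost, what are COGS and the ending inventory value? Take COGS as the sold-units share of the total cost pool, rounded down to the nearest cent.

COGS = $5,209.81; ending inventory = $1,129.84

Jan 16, sell 581: 581/707 × $6,339.65 → $5,209.81
Ending inventory (cost pool remaining) = $1,129.84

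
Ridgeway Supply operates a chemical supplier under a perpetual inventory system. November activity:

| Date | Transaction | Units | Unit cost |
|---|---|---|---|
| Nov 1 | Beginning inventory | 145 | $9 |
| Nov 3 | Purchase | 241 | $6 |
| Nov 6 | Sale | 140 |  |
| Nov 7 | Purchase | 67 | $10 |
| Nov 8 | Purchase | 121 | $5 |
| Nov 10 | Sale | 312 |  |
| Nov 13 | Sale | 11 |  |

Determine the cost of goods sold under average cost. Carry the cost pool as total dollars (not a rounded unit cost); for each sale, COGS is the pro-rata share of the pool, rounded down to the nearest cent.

After Nov 1: 145 on hand, pool $1,305.00 (≈ $9.0000 each)
After Nov 3: 386 on hand, pool $2,751.00 (≈ $7.1269 each)
Nov 6, sell 140: 140/386 × $2,751.00 → $997.77
After Nov 7: 313 on hand, pool $2,423.23 (≈ $7.7419 each)
After Nov 8: 434 on hand, pool $3,028.23 (≈ $6.9775 each)
Nov 10, sell 312: 312/434 × $3,028.23 → $2,176.97
Nov 13, sell 11: 11/122 × $851.26 → $76.75
Total COGS = $997.77 + $2,176.97 + $76.75 = $3,251.49
Ending inventory (cost pool remaining) = $774.51

COGS = $3,251.49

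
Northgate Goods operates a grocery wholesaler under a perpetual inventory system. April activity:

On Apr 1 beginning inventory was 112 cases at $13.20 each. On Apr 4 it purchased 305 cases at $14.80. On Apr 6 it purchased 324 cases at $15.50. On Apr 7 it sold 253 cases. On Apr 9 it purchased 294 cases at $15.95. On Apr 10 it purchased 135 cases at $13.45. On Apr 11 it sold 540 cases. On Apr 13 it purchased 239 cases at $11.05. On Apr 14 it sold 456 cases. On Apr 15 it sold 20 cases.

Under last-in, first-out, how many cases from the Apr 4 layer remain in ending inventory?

28

Apr 7, 253 sold [LIFO — newest first]: 253 @ $15.50 = $3,921.50
Apr 11, 540 sold [LIFO — newest first]: 135 @ $13.45 + 294 @ $15.95 + 71 @ $15.50 + 40 @ $14.80 = $8,197.55
Apr 14, 456 sold [LIFO — newest first]: 239 @ $11.05 + 217 @ $14.80 = $5,852.55
Apr 15, 20 sold [LIFO — newest first]: 20 @ $14.80 = $296.00
Total COGS = $3,921.50 + $8,197.55 + $5,852.55 + $296.00 = $18,267.60
Ending inventory: 112 @ $13.20 + 28 @ $14.80 = $1,892.80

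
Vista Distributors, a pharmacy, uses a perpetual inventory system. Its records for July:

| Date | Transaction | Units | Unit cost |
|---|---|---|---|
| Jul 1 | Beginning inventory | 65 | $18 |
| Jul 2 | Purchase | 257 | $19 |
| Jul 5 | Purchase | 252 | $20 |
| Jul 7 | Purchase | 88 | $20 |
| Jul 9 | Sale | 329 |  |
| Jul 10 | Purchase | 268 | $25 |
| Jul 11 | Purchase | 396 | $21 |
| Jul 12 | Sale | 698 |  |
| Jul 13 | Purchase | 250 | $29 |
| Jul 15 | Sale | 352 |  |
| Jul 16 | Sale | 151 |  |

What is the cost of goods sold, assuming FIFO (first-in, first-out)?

COGS = $33,785

Jul 9, 329 sold [FIFO — oldest first]: 65 @ $18 + 257 @ $19 + 7 @ $20 = $6,193
Jul 12, 698 sold [FIFO — oldest first]: 245 @ $20 + 88 @ $20 + 268 @ $25 + 97 @ $21 = $15,397
Jul 15, 352 sold [FIFO — oldest first]: 299 @ $21 + 53 @ $29 = $7,816
Jul 16, 151 sold [FIFO — oldest first]: 151 @ $29 = $4,379
Total COGS = $6,193 + $15,397 + $7,816 + $4,379 = $33,785
Ending inventory: 46 @ $29 = $1,334
Check: goods available $35,119 = COGS $33,785 + ending $1,334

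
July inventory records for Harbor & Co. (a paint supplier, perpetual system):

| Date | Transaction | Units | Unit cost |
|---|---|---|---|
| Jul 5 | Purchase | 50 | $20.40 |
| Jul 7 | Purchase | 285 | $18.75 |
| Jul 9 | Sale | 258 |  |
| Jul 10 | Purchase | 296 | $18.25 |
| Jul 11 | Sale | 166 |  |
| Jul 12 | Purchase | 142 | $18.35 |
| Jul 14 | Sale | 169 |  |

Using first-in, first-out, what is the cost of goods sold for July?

Jul 9, 258 sold [FIFO — oldest first]: 50 @ $20.40 + 208 @ $18.75 = $4,920.00
Jul 11, 166 sold [FIFO — oldest first]: 77 @ $18.75 + 89 @ $18.25 = $3,068.00
Jul 14, 169 sold [FIFO — oldest first]: 169 @ $18.25 = $3,084.25
Total COGS = $4,920.00 + $3,068.00 + $3,084.25 = $11,072.25
Ending inventory: 38 @ $18.25 + 142 @ $18.35 = $3,299.20

COGS = $11,072.25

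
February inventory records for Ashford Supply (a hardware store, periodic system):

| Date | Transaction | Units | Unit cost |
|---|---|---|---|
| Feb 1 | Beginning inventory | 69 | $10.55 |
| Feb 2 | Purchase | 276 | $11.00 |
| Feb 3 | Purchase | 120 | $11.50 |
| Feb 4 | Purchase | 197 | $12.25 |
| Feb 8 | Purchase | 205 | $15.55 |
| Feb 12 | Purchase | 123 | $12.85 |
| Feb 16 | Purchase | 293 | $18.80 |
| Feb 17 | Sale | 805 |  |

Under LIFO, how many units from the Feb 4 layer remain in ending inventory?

13

Feb 17, 805 sold [LIFO — newest first]: 293 @ $18.80 + 123 @ $12.85 + 205 @ $15.55 + 184 @ $12.25 = $12,530.70
Ending inventory: 69 @ $10.55 + 276 @ $11.00 + 120 @ $11.50 + 13 @ $12.25 = $5,303.20
Check: goods available $17,833.90 = COGS $12,530.70 + ending $5,303.20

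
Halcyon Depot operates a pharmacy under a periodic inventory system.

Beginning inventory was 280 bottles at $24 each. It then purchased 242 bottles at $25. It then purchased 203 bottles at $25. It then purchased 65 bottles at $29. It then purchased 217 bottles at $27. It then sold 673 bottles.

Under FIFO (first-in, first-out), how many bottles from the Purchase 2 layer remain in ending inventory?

52

Sale 1 (673) [FIFO — oldest first]: 280 @ $24 + 242 @ $25 + 151 @ $25 = $16,545
Ending inventory: 52 @ $25 + 65 @ $29 + 217 @ $27 = $9,044
Check: goods available $25,589 = COGS $16,545 + ending $9,044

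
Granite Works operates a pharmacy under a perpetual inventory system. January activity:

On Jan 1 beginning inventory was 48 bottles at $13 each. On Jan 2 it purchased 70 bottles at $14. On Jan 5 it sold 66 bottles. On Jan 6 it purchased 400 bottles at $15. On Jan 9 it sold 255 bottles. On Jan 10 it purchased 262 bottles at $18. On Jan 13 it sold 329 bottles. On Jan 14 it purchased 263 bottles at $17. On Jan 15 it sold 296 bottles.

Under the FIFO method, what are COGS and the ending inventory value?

Jan 5, 66 sold [FIFO — oldest first]: 48 @ $13 + 18 @ $14 = $876
Jan 9, 255 sold [FIFO — oldest first]: 52 @ $14 + 203 @ $15 = $3,773
Jan 13, 329 sold [FIFO — oldest first]: 197 @ $15 + 132 @ $18 = $5,331
Jan 15, 296 sold [FIFO — oldest first]: 130 @ $18 + 166 @ $17 = $5,162
Total COGS = $876 + $3,773 + $5,331 + $5,162 = $15,142
Ending inventory: 97 @ $17 = $1,649

COGS = $15,142; ending inventory = $1,649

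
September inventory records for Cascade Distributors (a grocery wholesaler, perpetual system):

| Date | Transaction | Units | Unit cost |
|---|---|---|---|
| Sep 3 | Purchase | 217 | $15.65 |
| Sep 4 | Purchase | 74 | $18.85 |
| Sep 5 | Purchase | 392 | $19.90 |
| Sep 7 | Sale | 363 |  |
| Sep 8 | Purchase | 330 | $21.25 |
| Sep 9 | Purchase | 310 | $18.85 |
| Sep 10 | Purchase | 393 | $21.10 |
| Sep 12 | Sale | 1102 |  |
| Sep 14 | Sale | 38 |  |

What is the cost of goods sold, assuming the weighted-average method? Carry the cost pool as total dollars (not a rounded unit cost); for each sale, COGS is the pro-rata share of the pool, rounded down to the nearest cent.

COGS = $29,481.96

After Sep 3: 217 on hand, pool $3,396.05 (≈ $15.6500 each)
After Sep 4: 291 on hand, pool $4,790.95 (≈ $16.4637 each)
After Sep 5: 683 on hand, pool $12,591.75 (≈ $18.4359 each)
Sep 7, sell 363: 363/683 × $12,591.75 → $6,692.24
After Sep 8: 650 on hand, pool $12,912.01 (≈ $19.8646 each)
After Sep 9: 960 on hand, pool $18,755.51 (≈ $19.5370 each)
After Sep 10: 1353 on hand, pool $27,047.81 (≈ $19.9910 each)
Sep 12, sell 1102: 1102/1353 × $27,047.81 → $22,030.07
Sep 14, sell 38: 38/251 × $5,017.74 → $759.65
Total COGS = $6,692.24 + $22,030.07 + $759.65 = $29,481.96
Ending inventory (cost pool remaining) = $4,258.09
Check: goods available $33,740.05 = COGS $29,481.96 + ending $4,258.09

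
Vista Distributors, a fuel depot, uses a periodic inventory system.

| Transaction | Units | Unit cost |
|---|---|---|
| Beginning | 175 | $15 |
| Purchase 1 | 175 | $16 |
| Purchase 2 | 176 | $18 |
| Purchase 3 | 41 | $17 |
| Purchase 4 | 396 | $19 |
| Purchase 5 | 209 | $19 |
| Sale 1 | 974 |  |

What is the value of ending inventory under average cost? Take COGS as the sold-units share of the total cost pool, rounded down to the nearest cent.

Ending inventory = $3,511.46

Sale 1, sell 974: 974/1172 × $20,785.00 → $17,273.54
Ending inventory (cost pool remaining) = $3,511.46
Check: goods available $20,785.00 = COGS $17,273.54 + ending $3,511.46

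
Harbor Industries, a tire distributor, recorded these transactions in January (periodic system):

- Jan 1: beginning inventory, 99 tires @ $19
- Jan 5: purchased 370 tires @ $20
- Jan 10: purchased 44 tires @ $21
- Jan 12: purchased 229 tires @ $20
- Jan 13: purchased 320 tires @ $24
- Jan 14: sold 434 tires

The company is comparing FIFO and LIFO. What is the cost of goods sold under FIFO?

COGS = $8,581

FIFO COGS: 99 @ $19 + 335 @ $20 = $8,581
LIFO COGS: 320 @ $24 + 114 @ $20 = $9,960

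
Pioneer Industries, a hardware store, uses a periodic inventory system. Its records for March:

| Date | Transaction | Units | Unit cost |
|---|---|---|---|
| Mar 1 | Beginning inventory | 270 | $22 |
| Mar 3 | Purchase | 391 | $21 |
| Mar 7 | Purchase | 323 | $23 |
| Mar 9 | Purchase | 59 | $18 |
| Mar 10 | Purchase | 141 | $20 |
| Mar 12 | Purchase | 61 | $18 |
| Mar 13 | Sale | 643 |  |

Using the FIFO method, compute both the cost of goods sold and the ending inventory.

Mar 13, 643 sold [FIFO — oldest first]: 270 @ $22 + 373 @ $21 = $13,773
Ending inventory: 18 @ $21 + 323 @ $23 + 59 @ $18 + 141 @ $20 + 61 @ $18 = $12,787

COGS = $13,773; ending inventory = $12,787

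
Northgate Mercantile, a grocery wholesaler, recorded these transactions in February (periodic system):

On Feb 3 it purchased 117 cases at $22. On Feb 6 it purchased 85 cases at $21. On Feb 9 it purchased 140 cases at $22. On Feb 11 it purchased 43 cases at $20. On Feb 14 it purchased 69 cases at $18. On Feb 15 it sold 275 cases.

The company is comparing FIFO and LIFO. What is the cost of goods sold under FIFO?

COGS = $5,965

FIFO COGS: 117 @ $22 + 85 @ $21 + 73 @ $22 = $5,965
LIFO COGS: 69 @ $18 + 43 @ $20 + 140 @ $22 + 23 @ $21 = $5,665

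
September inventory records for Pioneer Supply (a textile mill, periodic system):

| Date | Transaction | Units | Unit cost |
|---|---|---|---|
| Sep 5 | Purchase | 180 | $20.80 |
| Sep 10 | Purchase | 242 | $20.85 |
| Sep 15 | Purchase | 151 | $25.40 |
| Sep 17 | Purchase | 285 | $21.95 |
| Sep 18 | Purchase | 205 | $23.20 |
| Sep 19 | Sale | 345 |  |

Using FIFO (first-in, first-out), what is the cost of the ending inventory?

Sep 19, 345 sold [FIFO — oldest first]: 180 @ $20.80 + 165 @ $20.85 = $7,184.25
Ending inventory: 77 @ $20.85 + 151 @ $25.40 + 285 @ $21.95 + 205 @ $23.20 = $16,452.60

Ending inventory = $16,452.60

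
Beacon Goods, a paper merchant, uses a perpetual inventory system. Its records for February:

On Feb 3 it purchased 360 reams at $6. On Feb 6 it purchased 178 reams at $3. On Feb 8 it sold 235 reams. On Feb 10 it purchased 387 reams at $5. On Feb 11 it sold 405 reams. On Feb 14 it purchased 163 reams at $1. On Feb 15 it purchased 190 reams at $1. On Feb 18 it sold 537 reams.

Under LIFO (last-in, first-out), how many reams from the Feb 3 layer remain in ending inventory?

Feb 8, 235 sold [LIFO — newest first]: 178 @ $3 + 57 @ $6 = $876
Feb 11, 405 sold [LIFO — newest first]: 387 @ $5 + 18 @ $6 = $2,043
Feb 18, 537 sold [LIFO — newest first]: 190 @ $1 + 163 @ $1 + 184 @ $6 = $1,457
Total COGS = $876 + $2,043 + $1,457 = $4,376
Ending inventory: 101 @ $6 = $606

101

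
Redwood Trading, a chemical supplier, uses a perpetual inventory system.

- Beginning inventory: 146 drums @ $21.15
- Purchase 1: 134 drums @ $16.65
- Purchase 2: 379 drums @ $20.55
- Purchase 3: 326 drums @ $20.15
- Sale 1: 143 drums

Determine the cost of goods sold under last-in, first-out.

Sale 1 (143) [LIFO — newest first]: 143 @ $20.15 = $2,881.45
Ending inventory: 146 @ $21.15 + 134 @ $16.65 + 379 @ $20.55 + 183 @ $20.15 = $16,794.90
Check: goods available $19,676.35 = COGS $2,881.45 + ending $16,794.90

COGS = $2,881.45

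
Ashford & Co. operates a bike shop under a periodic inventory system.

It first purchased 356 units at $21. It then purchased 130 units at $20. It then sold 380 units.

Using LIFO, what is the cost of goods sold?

COGS = $7,850

Sale 1 (380) [LIFO — newest first]: 130 @ $20 + 250 @ $21 = $7,850
Ending inventory: 106 @ $21 = $2,226
Check: goods available $10,076 = COGS $7,850 + ending $2,226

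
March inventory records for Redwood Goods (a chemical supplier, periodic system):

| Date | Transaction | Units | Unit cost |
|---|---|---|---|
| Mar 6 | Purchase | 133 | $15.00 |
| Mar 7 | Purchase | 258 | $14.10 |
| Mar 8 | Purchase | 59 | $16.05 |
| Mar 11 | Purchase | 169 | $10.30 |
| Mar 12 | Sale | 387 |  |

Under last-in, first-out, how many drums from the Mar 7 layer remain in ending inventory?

Mar 12, 387 sold [LIFO — newest first]: 169 @ $10.30 + 59 @ $16.05 + 159 @ $14.10 = $4,929.55
Ending inventory: 133 @ $15.00 + 99 @ $14.10 = $3,390.90

99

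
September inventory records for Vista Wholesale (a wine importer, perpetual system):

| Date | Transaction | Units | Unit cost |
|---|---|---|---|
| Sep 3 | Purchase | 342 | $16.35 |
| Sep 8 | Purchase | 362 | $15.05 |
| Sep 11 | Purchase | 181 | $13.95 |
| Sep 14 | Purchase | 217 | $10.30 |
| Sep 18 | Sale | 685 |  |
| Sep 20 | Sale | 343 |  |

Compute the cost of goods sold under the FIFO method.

COGS = $15,037.65

Sep 18, 685 sold [FIFO — oldest first]: 342 @ $16.35 + 343 @ $15.05 = $10,753.85
Sep 20, 343 sold [FIFO — oldest first]: 19 @ $15.05 + 181 @ $13.95 + 143 @ $10.30 = $4,283.80
Total COGS = $10,753.85 + $4,283.80 = $15,037.65
Ending inventory: 74 @ $10.30 = $762.20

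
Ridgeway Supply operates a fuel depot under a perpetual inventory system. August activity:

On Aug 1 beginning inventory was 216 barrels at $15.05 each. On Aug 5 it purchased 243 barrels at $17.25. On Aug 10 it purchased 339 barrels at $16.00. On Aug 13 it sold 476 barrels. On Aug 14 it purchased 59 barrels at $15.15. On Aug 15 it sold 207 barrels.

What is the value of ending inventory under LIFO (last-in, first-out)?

Aug 13, 476 sold [LIFO — newest first]: 339 @ $16.00 + 137 @ $17.25 = $7,787.25
Aug 15, 207 sold [LIFO — newest first]: 59 @ $15.15 + 106 @ $17.25 + 42 @ $15.05 = $3,354.45
Total COGS = $7,787.25 + $3,354.45 = $11,141.70
Ending inventory: 174 @ $15.05 = $2,618.70
Check: goods available $13,760.40 = COGS $11,141.70 + ending $2,618.70

Ending inventory = $2,618.70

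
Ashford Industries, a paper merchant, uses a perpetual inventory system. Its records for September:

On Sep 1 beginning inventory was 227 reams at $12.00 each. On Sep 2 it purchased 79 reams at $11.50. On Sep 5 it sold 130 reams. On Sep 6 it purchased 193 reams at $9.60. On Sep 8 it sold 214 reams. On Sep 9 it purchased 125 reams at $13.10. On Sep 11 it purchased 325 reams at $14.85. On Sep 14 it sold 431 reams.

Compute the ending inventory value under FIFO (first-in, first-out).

Sep 5, 130 sold [FIFO — oldest first]: 130 @ $12.00 = $1,560.00
Sep 8, 214 sold [FIFO — oldest first]: 97 @ $12.00 + 79 @ $11.50 + 38 @ $9.60 = $2,437.30
Sep 14, 431 sold [FIFO — oldest first]: 155 @ $9.60 + 125 @ $13.10 + 151 @ $14.85 = $5,367.85
Total COGS = $1,560.00 + $2,437.30 + $5,367.85 = $9,365.15
Ending inventory: 174 @ $14.85 = $2,583.90

Ending inventory = $2,583.90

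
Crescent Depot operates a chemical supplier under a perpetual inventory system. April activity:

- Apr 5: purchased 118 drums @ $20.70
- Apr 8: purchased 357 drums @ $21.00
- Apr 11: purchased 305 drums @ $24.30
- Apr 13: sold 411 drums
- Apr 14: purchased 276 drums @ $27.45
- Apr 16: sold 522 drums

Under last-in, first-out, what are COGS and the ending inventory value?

Apr 13, 411 sold [LIFO — newest first]: 305 @ $24.30 + 106 @ $21.00 = $9,637.50
Apr 16, 522 sold [LIFO — newest first]: 276 @ $27.45 + 246 @ $21.00 = $12,742.20
Total COGS = $9,637.50 + $12,742.20 = $22,379.70
Ending inventory: 118 @ $20.70 + 5 @ $21.00 = $2,547.60
Check: goods available $24,927.30 = COGS $22,379.70 + ending $2,547.60

COGS = $22,379.70; ending inventory = $2,547.60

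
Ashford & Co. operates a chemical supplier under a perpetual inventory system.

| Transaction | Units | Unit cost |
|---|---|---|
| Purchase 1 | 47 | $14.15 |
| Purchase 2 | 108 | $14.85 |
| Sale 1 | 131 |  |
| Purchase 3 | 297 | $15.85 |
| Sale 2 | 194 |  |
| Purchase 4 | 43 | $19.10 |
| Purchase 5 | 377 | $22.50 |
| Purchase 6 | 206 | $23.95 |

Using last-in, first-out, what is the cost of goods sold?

Sale 1 (131) [LIFO — newest first]: 108 @ $14.85 + 23 @ $14.15 = $1,929.25
Sale 2 (194) [LIFO — newest first]: 194 @ $15.85 = $3,074.90
Total COGS = $1,929.25 + $3,074.90 = $5,004.15
Ending inventory: 24 @ $14.15 + 103 @ $15.85 + 43 @ $19.10 + 377 @ $22.50 + 206 @ $23.95 = $16,209.65

COGS = $5,004.15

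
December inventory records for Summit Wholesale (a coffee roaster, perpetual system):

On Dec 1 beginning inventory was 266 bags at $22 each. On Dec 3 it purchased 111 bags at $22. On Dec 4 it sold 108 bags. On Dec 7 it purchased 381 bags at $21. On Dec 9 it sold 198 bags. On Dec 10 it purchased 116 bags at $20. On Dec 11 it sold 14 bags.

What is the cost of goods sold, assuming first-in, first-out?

COGS = $7,040

Dec 4, 108 sold [FIFO — oldest first]: 108 @ $22 = $2,376
Dec 9, 198 sold [FIFO — oldest first]: 158 @ $22 + 40 @ $22 = $4,356
Dec 11, 14 sold [FIFO — oldest first]: 14 @ $22 = $308
Total COGS = $2,376 + $4,356 + $308 = $7,040
Ending inventory: 57 @ $22 + 381 @ $21 + 116 @ $20 = $11,575
Check: goods available $18,615 = COGS $7,040 + ending $11,575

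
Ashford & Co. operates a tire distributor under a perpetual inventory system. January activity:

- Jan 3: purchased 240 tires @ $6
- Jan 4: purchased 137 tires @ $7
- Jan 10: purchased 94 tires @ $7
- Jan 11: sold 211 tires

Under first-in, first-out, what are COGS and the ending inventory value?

COGS = $1,266; ending inventory = $1,791

Jan 11, 211 sold [FIFO — oldest first]: 211 @ $6 = $1,266
Ending inventory: 29 @ $6 + 137 @ $7 + 94 @ $7 = $1,791
Check: goods available $3,057 = COGS $1,266 + ending $1,791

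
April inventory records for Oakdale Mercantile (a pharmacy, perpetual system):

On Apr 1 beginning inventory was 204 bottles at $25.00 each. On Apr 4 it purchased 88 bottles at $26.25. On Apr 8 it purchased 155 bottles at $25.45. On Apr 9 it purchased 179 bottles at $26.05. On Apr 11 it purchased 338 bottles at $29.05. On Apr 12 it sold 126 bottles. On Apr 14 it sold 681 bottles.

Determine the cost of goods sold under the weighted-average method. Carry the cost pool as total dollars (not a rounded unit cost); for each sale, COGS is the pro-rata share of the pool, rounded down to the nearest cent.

After Apr 1: 204 on hand, pool $5,100.00 (≈ $25.0000 each)
After Apr 4: 292 on hand, pool $7,410.00 (≈ $25.3767 each)
After Apr 8: 447 on hand, pool $11,354.75 (≈ $25.4021 each)
After Apr 9: 626 on hand, pool $16,017.70 (≈ $25.5874 each)
After Apr 11: 964 on hand, pool $25,836.60 (≈ $26.8015 each)
Apr 12, sell 126: 126/964 × $25,836.60 → $3,376.98
Apr 14, sell 681: 681/838 × $22,459.62 → $18,251.79
Total COGS = $3,376.98 + $18,251.79 = $21,628.77
Ending inventory (cost pool remaining) = $4,207.83

COGS = $21,628.77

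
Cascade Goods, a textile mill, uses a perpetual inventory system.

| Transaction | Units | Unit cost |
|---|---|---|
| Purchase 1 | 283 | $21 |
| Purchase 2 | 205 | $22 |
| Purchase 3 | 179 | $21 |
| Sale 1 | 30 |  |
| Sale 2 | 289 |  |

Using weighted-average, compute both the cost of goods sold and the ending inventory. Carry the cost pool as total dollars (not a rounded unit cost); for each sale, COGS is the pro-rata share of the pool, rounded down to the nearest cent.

COGS = $6,797.04; ending inventory = $7,414.96

After Purchase 1: 283 on hand, pool $5,943.00 (≈ $21.0000 each)
After Purchase 2: 488 on hand, pool $10,453.00 (≈ $21.4201 each)
After Purchase 3: 667 on hand, pool $14,212.00 (≈ $21.3073 each)
Sale 1, sell 30: 30/667 × $14,212.00 → $639.22
Sale 2, sell 289: 289/637 × $13,572.78 → $6,157.82
Total COGS = $639.22 + $6,157.82 = $6,797.04
Ending inventory (cost pool remaining) = $7,414.96
Check: goods available $14,212.00 = COGS $6,797.04 + ending $7,414.96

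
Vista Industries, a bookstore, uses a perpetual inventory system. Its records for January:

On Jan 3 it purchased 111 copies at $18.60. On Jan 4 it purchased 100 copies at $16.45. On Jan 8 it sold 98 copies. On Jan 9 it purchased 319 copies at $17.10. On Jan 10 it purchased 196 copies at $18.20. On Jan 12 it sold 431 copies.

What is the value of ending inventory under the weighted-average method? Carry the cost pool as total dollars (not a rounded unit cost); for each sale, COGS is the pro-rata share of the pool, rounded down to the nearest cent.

After Jan 3: 111 on hand, pool $2,064.60 (≈ $18.6000 each)
After Jan 4: 211 on hand, pool $3,709.60 (≈ $17.5810 each)
Jan 8, sell 98: 98/211 × $3,709.60 → $1,722.94
After Jan 9: 432 on hand, pool $7,441.56 (≈ $17.2258 each)
After Jan 10: 628 on hand, pool $11,008.76 (≈ $17.5299 each)
Jan 12, sell 431: 431/628 × $11,008.76 → $7,555.37
Total COGS = $1,722.94 + $7,555.37 = $9,278.31
Ending inventory (cost pool remaining) = $3,453.39
Check: goods available $12,731.70 = COGS $9,278.31 + ending $3,453.39

Ending inventory = $3,453.39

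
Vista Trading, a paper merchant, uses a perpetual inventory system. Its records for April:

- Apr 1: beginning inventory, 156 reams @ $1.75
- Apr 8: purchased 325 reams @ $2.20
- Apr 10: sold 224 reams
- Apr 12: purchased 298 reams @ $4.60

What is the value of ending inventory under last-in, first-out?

Apr 10, 224 sold [LIFO — newest first]: 224 @ $2.20 = $492.80
Ending inventory: 156 @ $1.75 + 101 @ $2.20 + 298 @ $4.60 = $1,866.00
Check: goods available $2,358.80 = COGS $492.80 + ending $1,866.00

Ending inventory = $1,866.00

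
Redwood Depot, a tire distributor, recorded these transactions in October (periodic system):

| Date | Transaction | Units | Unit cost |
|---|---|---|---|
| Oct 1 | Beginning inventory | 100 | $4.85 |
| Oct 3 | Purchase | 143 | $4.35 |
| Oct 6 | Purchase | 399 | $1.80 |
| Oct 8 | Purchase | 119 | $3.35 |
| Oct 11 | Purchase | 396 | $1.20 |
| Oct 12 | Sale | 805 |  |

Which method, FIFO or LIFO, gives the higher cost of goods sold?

FIFO COGS: 100 @ $4.85 + 143 @ $4.35 + 399 @ $1.80 + 119 @ $3.35 + 44 @ $1.20 = $2,276.70
LIFO COGS: 396 @ $1.20 + 119 @ $3.35 + 290 @ $1.80 = $1,395.85

FIFO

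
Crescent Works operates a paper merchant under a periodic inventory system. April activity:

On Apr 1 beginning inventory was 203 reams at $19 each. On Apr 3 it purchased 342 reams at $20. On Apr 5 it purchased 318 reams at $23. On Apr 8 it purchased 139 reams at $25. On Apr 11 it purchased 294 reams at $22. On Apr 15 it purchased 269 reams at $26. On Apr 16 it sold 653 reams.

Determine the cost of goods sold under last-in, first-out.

Apr 16, 653 sold [LIFO — newest first]: 269 @ $26 + 294 @ $22 + 90 @ $25 = $15,712
Ending inventory: 203 @ $19 + 342 @ $20 + 318 @ $23 + 49 @ $25 = $19,236
Check: goods available $34,948 = COGS $15,712 + ending $19,236

COGS = $15,712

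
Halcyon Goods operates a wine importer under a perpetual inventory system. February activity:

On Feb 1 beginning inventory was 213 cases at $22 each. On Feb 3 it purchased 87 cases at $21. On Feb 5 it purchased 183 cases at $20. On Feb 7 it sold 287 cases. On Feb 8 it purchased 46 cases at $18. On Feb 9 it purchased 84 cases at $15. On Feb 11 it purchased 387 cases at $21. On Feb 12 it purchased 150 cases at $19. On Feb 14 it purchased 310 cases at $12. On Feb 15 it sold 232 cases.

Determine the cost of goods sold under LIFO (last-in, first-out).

COGS = $8,645

Feb 7, 287 sold [LIFO — newest first]: 183 @ $20 + 87 @ $21 + 17 @ $22 = $5,861
Feb 15, 232 sold [LIFO — newest first]: 232 @ $12 = $2,784
Total COGS = $5,861 + $2,784 = $8,645
Ending inventory: 196 @ $22 + 46 @ $18 + 84 @ $15 + 387 @ $21 + 150 @ $19 + 78 @ $12 = $18,313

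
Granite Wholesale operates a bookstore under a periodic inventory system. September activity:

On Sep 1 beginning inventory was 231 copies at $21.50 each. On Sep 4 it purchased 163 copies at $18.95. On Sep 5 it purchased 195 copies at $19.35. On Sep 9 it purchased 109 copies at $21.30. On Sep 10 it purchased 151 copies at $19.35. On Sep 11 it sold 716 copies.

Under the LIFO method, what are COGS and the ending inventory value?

Sep 11, 716 sold [LIFO — newest first]: 151 @ $19.35 + 109 @ $21.30 + 195 @ $19.35 + 163 @ $18.95 + 98 @ $21.50 = $14,212.65
Ending inventory: 133 @ $21.50 = $2,859.50

COGS = $14,212.65; ending inventory = $2,859.50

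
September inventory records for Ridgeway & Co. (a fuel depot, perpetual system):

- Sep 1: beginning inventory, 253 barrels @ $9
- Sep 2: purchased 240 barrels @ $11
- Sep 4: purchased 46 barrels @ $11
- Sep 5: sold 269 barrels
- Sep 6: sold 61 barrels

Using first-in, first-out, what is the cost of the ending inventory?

Ending inventory = $2,299

Sep 5, 269 sold [FIFO — oldest first]: 253 @ $9 + 16 @ $11 = $2,453
Sep 6, 61 sold [FIFO — oldest first]: 61 @ $11 = $671
Total COGS = $2,453 + $671 = $3,124
Ending inventory: 163 @ $11 + 46 @ $11 = $2,299
Check: goods available $5,423 = COGS $3,124 + ending $2,299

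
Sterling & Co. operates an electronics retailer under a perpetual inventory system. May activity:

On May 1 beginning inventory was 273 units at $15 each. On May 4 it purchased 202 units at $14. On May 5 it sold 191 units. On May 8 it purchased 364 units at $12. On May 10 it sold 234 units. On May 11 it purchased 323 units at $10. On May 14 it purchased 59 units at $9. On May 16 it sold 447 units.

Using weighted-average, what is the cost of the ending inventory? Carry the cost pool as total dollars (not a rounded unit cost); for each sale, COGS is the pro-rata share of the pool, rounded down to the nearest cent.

After May 1: 273 on hand, pool $4,095.00 (≈ $15.0000 each)
After May 4: 475 on hand, pool $6,923.00 (≈ $14.5747 each)
May 5, sell 191: 191/475 × $6,923.00 → $2,783.77
After May 8: 648 on hand, pool $8,507.23 (≈ $13.1284 each)
May 10, sell 234: 234/648 × $8,507.23 → $3,072.05
After May 11: 737 on hand, pool $8,665.18 (≈ $11.7574 each)
After May 14: 796 on hand, pool $9,196.18 (≈ $11.5530 each)
May 16, sell 447: 447/796 × $9,196.18 → $5,164.18
Total COGS = $2,783.77 + $3,072.05 + $5,164.18 = $11,020.00
Ending inventory (cost pool remaining) = $4,032.00

Ending inventory = $4,032.00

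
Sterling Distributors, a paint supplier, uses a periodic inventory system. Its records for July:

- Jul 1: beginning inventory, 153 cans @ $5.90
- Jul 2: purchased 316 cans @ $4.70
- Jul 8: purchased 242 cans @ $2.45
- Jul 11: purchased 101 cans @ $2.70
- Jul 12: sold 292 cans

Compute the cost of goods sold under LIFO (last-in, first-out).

COGS = $740.65

Jul 12, 292 sold [LIFO — newest first]: 101 @ $2.70 + 191 @ $2.45 = $740.65
Ending inventory: 153 @ $5.90 + 316 @ $4.70 + 51 @ $2.45 = $2,512.85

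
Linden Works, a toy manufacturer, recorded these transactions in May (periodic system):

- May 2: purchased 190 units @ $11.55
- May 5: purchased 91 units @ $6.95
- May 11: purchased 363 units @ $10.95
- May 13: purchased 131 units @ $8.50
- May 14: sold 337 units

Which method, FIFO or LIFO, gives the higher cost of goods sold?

FIFO

FIFO COGS: 190 @ $11.55 + 91 @ $6.95 + 56 @ $10.95 = $3,440.15
LIFO COGS: 131 @ $8.50 + 206 @ $10.95 = $3,369.20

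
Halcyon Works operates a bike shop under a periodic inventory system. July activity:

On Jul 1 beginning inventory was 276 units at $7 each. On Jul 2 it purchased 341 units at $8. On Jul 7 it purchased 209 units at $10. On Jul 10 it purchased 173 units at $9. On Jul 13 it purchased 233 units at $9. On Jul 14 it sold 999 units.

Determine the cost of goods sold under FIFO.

COGS = $8,307

Jul 14, 999 sold [FIFO — oldest first]: 276 @ $7 + 341 @ $8 + 209 @ $10 + 173 @ $9 = $8,307
Ending inventory: 233 @ $9 = $2,097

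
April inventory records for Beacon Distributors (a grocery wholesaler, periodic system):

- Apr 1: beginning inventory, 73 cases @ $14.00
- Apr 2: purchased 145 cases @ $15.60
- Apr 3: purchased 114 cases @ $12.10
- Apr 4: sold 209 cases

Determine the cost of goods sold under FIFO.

COGS = $3,143.60

Apr 4, 209 sold [FIFO — oldest first]: 73 @ $14.00 + 136 @ $15.60 = $3,143.60
Ending inventory: 9 @ $15.60 + 114 @ $12.10 = $1,519.80
Check: goods available $4,663.40 = COGS $3,143.60 + ending $1,519.80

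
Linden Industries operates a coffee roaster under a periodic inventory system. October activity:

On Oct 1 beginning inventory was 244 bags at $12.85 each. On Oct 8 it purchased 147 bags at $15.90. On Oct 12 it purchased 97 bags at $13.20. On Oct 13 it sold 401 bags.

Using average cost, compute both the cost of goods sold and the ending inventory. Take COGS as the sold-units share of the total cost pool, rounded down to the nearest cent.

COGS = $5,549.16; ending inventory = $1,203.94

Oct 13, sell 401: 401/488 × $6,753.10 → $5,549.16
Ending inventory (cost pool remaining) = $1,203.94
Check: goods available $6,753.10 = COGS $5,549.16 + ending $1,203.94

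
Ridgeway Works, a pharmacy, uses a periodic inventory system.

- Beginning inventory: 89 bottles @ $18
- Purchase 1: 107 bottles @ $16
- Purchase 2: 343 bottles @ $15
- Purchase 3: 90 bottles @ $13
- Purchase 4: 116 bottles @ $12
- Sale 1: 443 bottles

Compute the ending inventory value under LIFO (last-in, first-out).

Sale 1 (443) [LIFO — newest first]: 116 @ $12 + 90 @ $13 + 237 @ $15 = $6,117
Ending inventory: 89 @ $18 + 107 @ $16 + 106 @ $15 = $4,904

Ending inventory = $4,904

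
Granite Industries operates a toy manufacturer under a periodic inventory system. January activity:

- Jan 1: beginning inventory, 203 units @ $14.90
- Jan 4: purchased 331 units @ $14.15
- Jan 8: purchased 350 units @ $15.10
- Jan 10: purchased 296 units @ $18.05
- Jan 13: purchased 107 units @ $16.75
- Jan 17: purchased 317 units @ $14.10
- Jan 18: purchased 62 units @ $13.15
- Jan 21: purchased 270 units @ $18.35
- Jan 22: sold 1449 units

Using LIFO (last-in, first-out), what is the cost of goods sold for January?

COGS = $23,324.60

Jan 22, 1449 sold [LIFO — newest first]: 270 @ $18.35 + 62 @ $13.15 + 317 @ $14.10 + 107 @ $16.75 + 296 @ $18.05 + 350 @ $15.10 + 47 @ $14.15 = $23,324.60
Ending inventory: 203 @ $14.90 + 284 @ $14.15 = $7,043.30
Check: goods available $30,367.90 = COGS $23,324.60 + ending $7,043.30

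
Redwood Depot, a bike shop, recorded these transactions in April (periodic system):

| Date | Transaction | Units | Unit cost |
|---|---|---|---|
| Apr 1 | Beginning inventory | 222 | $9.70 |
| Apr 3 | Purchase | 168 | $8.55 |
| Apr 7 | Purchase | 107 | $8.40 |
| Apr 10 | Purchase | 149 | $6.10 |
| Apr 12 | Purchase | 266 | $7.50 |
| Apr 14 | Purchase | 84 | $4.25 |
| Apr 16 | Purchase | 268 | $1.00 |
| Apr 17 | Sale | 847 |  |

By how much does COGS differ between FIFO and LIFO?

FIFO COGS: 222 @ $9.70 + 168 @ $8.55 + 107 @ $8.40 + 149 @ $6.10 + 201 @ $7.50 = $6,905.00
LIFO COGS: 268 @ $1.00 + 84 @ $4.25 + 266 @ $7.50 + 149 @ $6.10 + 80 @ $8.40 = $4,200.90
Difference = |$6,905.00 − $4,200.90| = $2,704.10

$2,704.10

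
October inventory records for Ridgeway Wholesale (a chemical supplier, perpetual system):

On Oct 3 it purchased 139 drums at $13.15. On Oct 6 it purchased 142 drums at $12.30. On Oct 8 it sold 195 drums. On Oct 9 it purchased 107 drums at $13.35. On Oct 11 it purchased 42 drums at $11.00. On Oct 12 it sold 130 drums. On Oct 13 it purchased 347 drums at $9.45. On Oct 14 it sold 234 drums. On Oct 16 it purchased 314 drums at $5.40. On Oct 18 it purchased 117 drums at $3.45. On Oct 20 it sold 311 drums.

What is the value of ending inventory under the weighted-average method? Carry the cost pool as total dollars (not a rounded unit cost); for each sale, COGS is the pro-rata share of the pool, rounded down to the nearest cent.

Ending inventory = $2,251.91

After Oct 3: 139 on hand, pool $1,827.85 (≈ $13.1500 each)
After Oct 6: 281 on hand, pool $3,574.45 (≈ $12.7205 each)
Oct 8, sell 195: 195/281 × $3,574.45 → $2,480.49
After Oct 9: 193 on hand, pool $2,522.41 (≈ $13.0695 each)
After Oct 11: 235 on hand, pool $2,984.41 (≈ $12.6996 each)
Oct 12, sell 130: 130/235 × $2,984.41 → $1,650.95
After Oct 13: 452 on hand, pool $4,612.61 (≈ $10.2049 each)
Oct 14, sell 234: 234/452 × $4,612.61 → $2,387.94
After Oct 16: 532 on hand, pool $3,920.27 (≈ $7.3689 each)
After Oct 18: 649 on hand, pool $4,323.92 (≈ $6.6624 each)
Oct 20, sell 311: 311/649 × $4,323.92 → $2,072.01
Total COGS = $2,480.49 + $1,650.95 + $2,387.94 + $2,072.01 = $8,591.39
Ending inventory (cost pool remaining) = $2,251.91
Check: goods available $10,843.30 = COGS $8,591.39 + ending $2,251.91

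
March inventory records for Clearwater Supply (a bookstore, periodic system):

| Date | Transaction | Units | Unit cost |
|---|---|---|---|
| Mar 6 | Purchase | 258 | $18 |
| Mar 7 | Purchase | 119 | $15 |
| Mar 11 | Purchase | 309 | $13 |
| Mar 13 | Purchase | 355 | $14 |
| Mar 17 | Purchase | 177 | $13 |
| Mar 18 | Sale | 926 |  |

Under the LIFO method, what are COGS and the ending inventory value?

Mar 18, 926 sold [LIFO — newest first]: 177 @ $13 + 355 @ $14 + 309 @ $13 + 85 @ $15 = $12,563
Ending inventory: 258 @ $18 + 34 @ $15 = $5,154
Check: goods available $17,717 = COGS $12,563 + ending $5,154

COGS = $12,563; ending inventory = $5,154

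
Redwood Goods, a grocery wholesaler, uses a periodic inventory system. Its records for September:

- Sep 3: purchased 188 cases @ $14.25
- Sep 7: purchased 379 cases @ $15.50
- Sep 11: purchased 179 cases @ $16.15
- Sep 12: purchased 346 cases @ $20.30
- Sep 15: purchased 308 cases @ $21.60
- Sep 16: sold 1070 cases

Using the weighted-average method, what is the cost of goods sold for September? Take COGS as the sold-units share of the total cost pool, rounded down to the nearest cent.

Sep 16, sell 1070: 1070/1400 × $25,120.95 → $19,199.58
Ending inventory (cost pool remaining) = $5,921.37
Check: goods available $25,120.95 = COGS $19,199.58 + ending $5,921.37

COGS = $19,199.58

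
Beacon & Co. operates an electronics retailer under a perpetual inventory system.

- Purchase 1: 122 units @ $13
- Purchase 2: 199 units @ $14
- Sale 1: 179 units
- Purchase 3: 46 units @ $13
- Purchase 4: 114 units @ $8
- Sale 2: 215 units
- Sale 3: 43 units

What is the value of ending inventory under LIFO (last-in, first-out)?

Sale 1 (179) [LIFO — newest first]: 179 @ $14 = $2,506
Sale 2 (215) [LIFO — newest first]: 114 @ $8 + 46 @ $13 + 20 @ $14 + 35 @ $13 = $2,245
Sale 3 (43) [LIFO — newest first]: 43 @ $13 = $559
Total COGS = $2,506 + $2,245 + $559 = $5,310
Ending inventory: 44 @ $13 = $572

Ending inventory = $572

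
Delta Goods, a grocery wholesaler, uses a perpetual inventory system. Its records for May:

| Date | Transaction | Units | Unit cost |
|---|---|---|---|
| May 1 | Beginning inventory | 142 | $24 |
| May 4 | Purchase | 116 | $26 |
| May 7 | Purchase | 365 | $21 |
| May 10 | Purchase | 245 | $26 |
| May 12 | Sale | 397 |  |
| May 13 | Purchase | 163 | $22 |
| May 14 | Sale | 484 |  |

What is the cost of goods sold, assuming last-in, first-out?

COGS = $20,429

May 12, 397 sold [LIFO — newest first]: 245 @ $26 + 152 @ $21 = $9,562
May 14, 484 sold [LIFO — newest first]: 163 @ $22 + 213 @ $21 + 108 @ $26 = $10,867
Total COGS = $9,562 + $10,867 = $20,429
Ending inventory: 142 @ $24 + 8 @ $26 = $3,616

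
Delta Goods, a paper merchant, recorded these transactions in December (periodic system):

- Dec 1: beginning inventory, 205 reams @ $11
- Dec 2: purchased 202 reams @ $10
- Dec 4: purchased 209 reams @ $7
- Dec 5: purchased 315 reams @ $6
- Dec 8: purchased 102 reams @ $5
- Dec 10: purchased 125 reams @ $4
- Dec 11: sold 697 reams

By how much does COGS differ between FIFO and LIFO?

FIFO COGS: 205 @ $11 + 202 @ $10 + 209 @ $7 + 81 @ $6 = $6,224
LIFO COGS: 125 @ $4 + 102 @ $5 + 315 @ $6 + 155 @ $7 = $3,985
Difference = |$6,224 − $3,985| = $2,239

$2,239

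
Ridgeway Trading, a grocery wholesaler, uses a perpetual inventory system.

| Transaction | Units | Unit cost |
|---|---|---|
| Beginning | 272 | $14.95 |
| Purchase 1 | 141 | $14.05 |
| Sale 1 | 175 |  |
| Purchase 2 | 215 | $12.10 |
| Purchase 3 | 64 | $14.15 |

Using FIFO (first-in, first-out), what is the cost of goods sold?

COGS = $2,616.25

Sale 1 (175) [FIFO — oldest first]: 175 @ $14.95 = $2,616.25
Ending inventory: 97 @ $14.95 + 141 @ $14.05 + 215 @ $12.10 + 64 @ $14.15 = $6,938.30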